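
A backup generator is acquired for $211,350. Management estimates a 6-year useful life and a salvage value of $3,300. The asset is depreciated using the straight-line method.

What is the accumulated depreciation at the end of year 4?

Depreciable base = $211,350 − $3,300 = $208,050.
Annual expense = $208,050 / 6 = $34,675.
End of year 1: book value $176,675.
End of year 2: book value $142,000.
End of year 3: book value $107,325.
End of year 4: book value $72,650.
Accumulated through year 4 = $211,350 − $72,650 = $138,700.

$138,700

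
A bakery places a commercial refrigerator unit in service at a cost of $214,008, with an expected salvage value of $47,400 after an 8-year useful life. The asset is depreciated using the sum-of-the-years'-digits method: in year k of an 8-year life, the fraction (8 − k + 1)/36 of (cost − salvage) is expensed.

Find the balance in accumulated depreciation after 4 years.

$120,328

Depreciable base = $214,008 − $47,400 = $166,608.
Sum of the years' digits = 8+7+6+5+4+3+2+1 = 36.
Year 1: $166,608 × 8/36 = $37,024. Book value $176,984.
Year 2: $166,608 × 7/36 = $32,396. Book value $144,588.
Year 3: $166,608 × 6/36 = $27,768. Book value $116,820.
Year 4: $166,608 × 5/36 = $23,140. Book value $93,680.
Accumulated through year 4 = $214,008 − $93,680 = $120,328.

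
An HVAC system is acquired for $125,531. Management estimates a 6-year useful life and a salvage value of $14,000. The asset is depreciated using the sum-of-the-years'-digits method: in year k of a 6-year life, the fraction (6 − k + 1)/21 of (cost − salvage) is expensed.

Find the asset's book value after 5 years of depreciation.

$19,311

Depreciable base = $125,531 − $14,000 = $111,531.
Sum of the years' digits = 6+5+4+3+2+1 = 21.
Year 1: $111,531 × 6/21 = $31,866. Book value $93,665.
Year 2: $111,531 × 5/21 = $26,555. Book value $67,110.
Year 3: $111,531 × 4/21 = $21,244. Book value $45,866.
Year 4: $111,531 × 3/21 = $15,933. Book value $29,933.
Year 5: $111,531 × 2/21 = $10,622. Book value $19,311.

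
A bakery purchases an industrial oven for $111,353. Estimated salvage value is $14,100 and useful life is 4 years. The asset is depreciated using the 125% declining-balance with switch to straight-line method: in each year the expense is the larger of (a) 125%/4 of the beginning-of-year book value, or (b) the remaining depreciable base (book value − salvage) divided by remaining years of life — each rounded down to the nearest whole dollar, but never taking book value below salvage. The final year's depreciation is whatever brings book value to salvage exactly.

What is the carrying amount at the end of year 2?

$52,633

Depreciable base = $111,353 − $14,100 = $97,253.
Year 1: DB = ⌊$111,353 × 125%/4⌋ = $34,797; SL = ⌊$97,253/4⌋ = $24,313 → take DB $34,797. Book value $76,556.
Year 2: DB = ⌊$76,556 × 125%/4⌋ = $23,923; SL = ⌊$62,456/3⌋ = $20,818 → take DB $23,923. Book value $52,633.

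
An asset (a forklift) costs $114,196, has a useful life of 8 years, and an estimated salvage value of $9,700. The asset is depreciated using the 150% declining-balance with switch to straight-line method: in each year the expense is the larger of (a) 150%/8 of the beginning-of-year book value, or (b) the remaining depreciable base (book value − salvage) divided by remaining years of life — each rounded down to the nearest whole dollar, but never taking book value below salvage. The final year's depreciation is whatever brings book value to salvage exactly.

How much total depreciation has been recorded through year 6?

Depreciable base = $114,196 − $9,700 = $104,496.
Year 1: DB = ⌊$114,196 × 150%/8⌋ = $21,411; SL = ⌊$104,496/8⌋ = $13,062 → take DB $21,411. Book value $92,785.
Year 2: DB = ⌊$92,785 × 150%/8⌋ = $17,397; SL = ⌊$83,085/7⌋ = $11,869 → take DB $17,397. Book value $75,388.
Year 3: DB = ⌊$75,388 × 150%/8⌋ = $14,135; SL = ⌊$65,688/6⌋ = $10,948 → take DB $14,135. Book value $61,253.
Year 4: DB = ⌊$61,253 × 150%/8⌋ = $11,484; SL = ⌊$51,553/5⌋ = $10,310 → take DB $11,484. Book value $49,769.
Year 5: DB = ⌊$49,769 × 150%/8⌋ = $9,331; SL = ⌊$40,069/4⌋ = $10,017 → take SL $10,017. Book value $39,752.
Year 6: DB = ⌊$39,752 × 150%/8⌋ = $7,453; SL = ⌊$30,052/3⌋ = $10,017 → take SL $10,017. Book value $29,735.
Accumulated through year 6 = $114,196 − $29,735 = $84,461.

$84,461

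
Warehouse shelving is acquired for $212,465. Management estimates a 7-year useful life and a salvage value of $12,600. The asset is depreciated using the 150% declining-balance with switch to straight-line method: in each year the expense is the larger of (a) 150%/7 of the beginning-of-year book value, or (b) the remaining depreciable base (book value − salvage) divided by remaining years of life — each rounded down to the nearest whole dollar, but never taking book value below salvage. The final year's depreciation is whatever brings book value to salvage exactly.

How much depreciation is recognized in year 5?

Depreciable base = $212,465 − $12,600 = $199,865.
Year 1: DB = ⌊$212,465 × 150%/7⌋ = $45,528; SL = ⌊$199,865/7⌋ = $28,552 → take DB $45,528. Book value $166,937.
Year 2: DB = ⌊$166,937 × 150%/7⌋ = $35,772; SL = ⌊$154,337/6⌋ = $25,722 → take DB $35,772. Book value $131,165.
Year 3: DB = ⌊$131,165 × 150%/7⌋ = $28,106; SL = ⌊$118,565/5⌋ = $23,713 → take DB $28,106. Book value $103,059.
Year 4: DB = ⌊$103,059 × 150%/7⌋ = $22,084; SL = ⌊$90,459/4⌋ = $22,614 → take SL $22,614. Book value $80,445.
Year 5: DB = ⌊$80,445 × 150%/7⌋ = $17,238; SL = ⌊$67,845/3⌋ = $22,615 → take SL $22,615. Book value $57,830.

$22,615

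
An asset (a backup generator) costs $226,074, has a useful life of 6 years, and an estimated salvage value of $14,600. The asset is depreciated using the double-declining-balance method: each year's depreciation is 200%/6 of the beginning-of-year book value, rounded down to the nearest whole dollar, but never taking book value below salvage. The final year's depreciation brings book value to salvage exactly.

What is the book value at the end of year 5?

$29,772

Depreciable base = $226,074 − $14,600 = $211,474.
Year 1: ⌊$226,074 × 200%/6⌋ = $75,358. Book value $150,716.
Year 2: ⌊$150,716 × 200%/6⌋ = $50,238. Book value $100,478.
Year 3: ⌊$100,478 × 200%/6⌋ = $33,492. Book value $66,986.
Year 4: ⌊$66,986 × 200%/6⌋ = $22,328. Book value $44,658.
Year 5: ⌊$44,658 × 200%/6⌋ = $14,886. Book value $29,772.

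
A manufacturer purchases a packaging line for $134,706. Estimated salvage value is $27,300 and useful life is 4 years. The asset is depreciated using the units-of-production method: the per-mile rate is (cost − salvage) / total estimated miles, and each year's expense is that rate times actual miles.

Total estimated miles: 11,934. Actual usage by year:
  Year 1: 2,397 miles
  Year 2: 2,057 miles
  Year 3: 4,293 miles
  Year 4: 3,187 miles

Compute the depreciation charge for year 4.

Depreciable base = $134,706 − $27,300 = $107,406.
Rate = $107,406 / 11,934 miles = $9 per mile.
Year 1: 2,397 × $9 = $21,573. Book value $113,133.
Year 2: 2,057 × $9 = $18,513. Book value $94,620.
Year 3: 4,293 × $9 = $38,637. Book value $55,983.
Year 4: 3,187 × $9 = $28,683. Book value $27,300.

$28,683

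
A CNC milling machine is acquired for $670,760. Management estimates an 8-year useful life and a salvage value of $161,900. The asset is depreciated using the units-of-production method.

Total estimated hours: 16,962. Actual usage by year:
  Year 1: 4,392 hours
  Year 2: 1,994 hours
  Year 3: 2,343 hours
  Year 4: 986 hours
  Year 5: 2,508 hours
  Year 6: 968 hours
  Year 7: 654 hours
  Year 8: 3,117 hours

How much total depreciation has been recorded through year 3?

Depreciable base = $670,760 − $161,900 = $508,860.
Rate = $508,860 / 16,962 hours = $30 per hour.
Year 1: 4,392 × $30 = $131,760. Book value $539,000.
Year 2: 1,994 × $30 = $59,820. Book value $479,180.
Year 3: 2,343 × $30 = $70,290. Book value $408,890.
Accumulated through year 3 = $670,760 − $408,890 = $261,870.

$261,870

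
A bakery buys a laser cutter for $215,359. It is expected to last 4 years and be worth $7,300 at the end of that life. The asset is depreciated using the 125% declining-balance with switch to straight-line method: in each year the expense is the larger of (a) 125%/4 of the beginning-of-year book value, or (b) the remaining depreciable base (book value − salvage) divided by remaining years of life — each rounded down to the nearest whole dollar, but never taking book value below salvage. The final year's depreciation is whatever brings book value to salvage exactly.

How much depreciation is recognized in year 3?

$46,920

Depreciable base = $215,359 − $7,300 = $208,059.
Year 1: DB = ⌊$215,359 × 125%/4⌋ = $67,299; SL = ⌊$208,059/4⌋ = $52,014 → take DB $67,299. Book value $148,060.
Year 2: DB = ⌊$148,060 × 125%/4⌋ = $46,268; SL = ⌊$140,760/3⌋ = $46,920 → take SL $46,920. Book value $101,140.
Year 3: DB = ⌊$101,140 × 125%/4⌋ = $31,606; SL = ⌊$93,840/2⌋ = $46,920 → take SL $46,920. Book value $54,220.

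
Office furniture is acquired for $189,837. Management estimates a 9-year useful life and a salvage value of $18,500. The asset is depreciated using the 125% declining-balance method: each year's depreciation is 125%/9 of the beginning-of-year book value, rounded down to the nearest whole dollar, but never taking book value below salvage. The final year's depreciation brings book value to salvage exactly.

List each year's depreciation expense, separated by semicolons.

Depreciable base = $189,837 − $18,500 = $171,337.
Year 1: ⌊$189,837 × 125%/9⌋ = $26,366. Book value $163,471.
Year 2: ⌊$163,471 × 125%/9⌋ = $22,704. Book value $140,767.
Year 3: ⌊$140,767 × 125%/9⌋ = $19,550. Book value $121,217.
Year 4: ⌊$121,217 × 125%/9⌋ = $16,835. Book value $104,382.
Year 5: ⌊$104,382 × 125%/9⌋ = $14,497. Book value $89,885.
Year 6: ⌊$89,885 × 125%/9⌋ = $12,484. Book value $77,401.
Year 7: ⌊$77,401 × 125%/9⌋ = $10,750. Book value $66,651.
Year 8: ⌊$66,651 × 125%/9⌋ = $9,257. Book value $57,394.
Year 9 (final): $57,394 − $18,500 = $38,894. Book value $18,500.

$26,366; $22,704; $19,550; $16,835; $14,497; $12,484; $10,750; $9,257; $38,894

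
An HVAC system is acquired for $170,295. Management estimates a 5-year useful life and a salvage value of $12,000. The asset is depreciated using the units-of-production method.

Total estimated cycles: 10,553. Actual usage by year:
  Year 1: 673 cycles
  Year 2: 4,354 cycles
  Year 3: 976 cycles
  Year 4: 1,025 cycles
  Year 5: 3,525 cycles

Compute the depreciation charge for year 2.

Depreciable base = $170,295 − $12,000 = $158,295.
Rate = $158,295 / 10,553 cycles = $15 per cycle.
Year 1: 673 × $15 = $10,095. Book value $160,200.
Year 2: 4,354 × $15 = $65,310. Book value $94,890.

$65,310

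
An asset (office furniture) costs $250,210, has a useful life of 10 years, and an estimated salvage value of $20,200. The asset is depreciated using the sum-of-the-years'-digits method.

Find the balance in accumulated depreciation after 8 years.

Depreciable base = $250,210 − $20,200 = $230,010.
Sum of the years' digits = 10+9+8+7+6+5+4+3+2+1 = 55.
Year 1: $230,010 × 10/55 = $41,820. Book value $208,390.
Year 2: $230,010 × 9/55 = $37,638. Book value $170,752.
Year 3: $230,010 × 8/55 = $33,456. Book value $137,296.
Year 4: $230,010 × 7/55 = $29,274. Book value $108,022.
Year 5: $230,010 × 6/55 = $25,092. Book value $82,930.
Year 6: $230,010 × 5/55 = $20,910. Book value $62,020.
Year 7: $230,010 × 4/55 = $16,728. Book value $45,292.
Year 8: $230,010 × 3/55 = $12,546. Book value $32,746.
Accumulated through year 8 = $250,210 − $32,746 = $217,464.

$217,464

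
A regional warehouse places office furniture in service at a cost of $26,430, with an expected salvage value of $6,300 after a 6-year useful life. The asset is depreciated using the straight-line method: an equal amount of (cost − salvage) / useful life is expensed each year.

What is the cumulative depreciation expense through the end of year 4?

Depreciable base = $26,430 − $6,300 = $20,130.
Annual expense = $20,130 / 6 = $3,355.
End of year 1: book value $23,075.
End of year 2: book value $19,720.
End of year 3: book value $16,365.
End of year 4: book value $13,010.
Accumulated through year 4 = $26,430 − $13,010 = $13,420.

$13,420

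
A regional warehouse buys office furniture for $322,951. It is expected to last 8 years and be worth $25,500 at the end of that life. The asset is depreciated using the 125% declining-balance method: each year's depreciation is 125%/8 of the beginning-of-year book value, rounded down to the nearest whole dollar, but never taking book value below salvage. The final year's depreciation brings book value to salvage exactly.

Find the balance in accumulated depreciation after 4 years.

Depreciable base = $322,951 − $25,500 = $297,451.
Year 1: ⌊$322,951 × 125%/8⌋ = $50,461. Book value $272,490.
Year 2: ⌊$272,490 × 125%/8⌋ = $42,576. Book value $229,914.
Year 3: ⌊$229,914 × 125%/8⌋ = $35,924. Book value $193,990.
Year 4: ⌊$193,990 × 125%/8⌋ = $30,310. Book value $163,680.
Accumulated through year 4 = $322,951 − $163,680 = $159,271.

$159,271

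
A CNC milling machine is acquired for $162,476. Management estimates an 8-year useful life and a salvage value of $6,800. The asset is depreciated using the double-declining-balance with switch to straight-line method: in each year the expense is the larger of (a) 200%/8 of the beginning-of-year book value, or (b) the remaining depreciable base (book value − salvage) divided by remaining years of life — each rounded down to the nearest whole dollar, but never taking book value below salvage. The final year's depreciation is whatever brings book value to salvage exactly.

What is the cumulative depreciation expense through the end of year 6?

Depreciable base = $162,476 − $6,800 = $155,676.
Year 1: DB = ⌊$162,476 × 200%/8⌋ = $40,619; SL = ⌊$155,676/8⌋ = $19,459 → take DB $40,619. Book value $121,857.
Year 2: DB = ⌊$121,857 × 200%/8⌋ = $30,464; SL = ⌊$115,057/7⌋ = $16,436 → take DB $30,464. Book value $91,393.
Year 3: DB = ⌊$91,393 × 200%/8⌋ = $22,848; SL = ⌊$84,593/6⌋ = $14,098 → take DB $22,848. Book value $68,545.
Year 4: DB = ⌊$68,545 × 200%/8⌋ = $17,136; SL = ⌊$61,745/5⌋ = $12,349 → take DB $17,136. Book value $51,409.
Year 5: DB = ⌊$51,409 × 200%/8⌋ = $12,852; SL = ⌊$44,609/4⌋ = $11,152 → take DB $12,852. Book value $38,557.
Year 6: DB = ⌊$38,557 × 200%/8⌋ = $9,639; SL = ⌊$31,757/3⌋ = $10,585 → take SL $10,585. Book value $27,972.
Accumulated through year 6 = $162,476 − $27,972 = $134,504.

$134,504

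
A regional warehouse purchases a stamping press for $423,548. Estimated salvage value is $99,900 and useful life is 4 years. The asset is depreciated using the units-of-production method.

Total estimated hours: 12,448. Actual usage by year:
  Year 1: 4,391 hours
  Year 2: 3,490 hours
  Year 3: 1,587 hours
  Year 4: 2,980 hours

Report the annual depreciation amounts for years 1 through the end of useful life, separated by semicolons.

$114,166; $90,740; $41,262; $77,480

Depreciable base = $423,548 − $99,900 = $323,648.
Rate = $323,648 / 12,448 hours = $26 per hour.
Year 1: 4,391 × $26 = $114,166. Book value $309,382.
Year 2: 3,490 × $26 = $90,740. Book value $218,642.
Year 3: 1,587 × $26 = $41,262. Book value $177,380.
Year 4: 2,980 × $26 = $77,480. Book value $99,900.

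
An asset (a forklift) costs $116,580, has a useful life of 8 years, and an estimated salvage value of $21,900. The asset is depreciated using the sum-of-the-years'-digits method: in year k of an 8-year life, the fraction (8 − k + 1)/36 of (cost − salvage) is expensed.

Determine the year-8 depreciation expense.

Depreciable base = $116,580 − $21,900 = $94,680.
Sum of the years' digits = 8+7+6+5+4+3+2+1 = 36.
Year 1: $94,680 × 8/36 = $21,040. Book value $95,540.
Year 2: $94,680 × 7/36 = $18,410. Book value $77,130.
Year 3: $94,680 × 6/36 = $15,780. Book value $61,350.
Year 4: $94,680 × 5/36 = $13,150. Book value $48,200.
Year 5: $94,680 × 4/36 = $10,520. Book value $37,680.
Year 6: $94,680 × 3/36 = $7,890. Book value $29,790.
Year 7: $94,680 × 2/36 = $5,260. Book value $24,530.
Year 8: $94,680 × 1/36 = $2,630. Book value $21,900.

$2,630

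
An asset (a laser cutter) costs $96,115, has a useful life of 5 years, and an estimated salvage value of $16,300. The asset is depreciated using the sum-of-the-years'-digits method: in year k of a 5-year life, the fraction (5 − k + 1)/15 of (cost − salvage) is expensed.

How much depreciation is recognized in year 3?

Depreciable base = $96,115 − $16,300 = $79,815.
Sum of the years' digits = 5+4+3+2+1 = 15.
Year 1: $79,815 × 5/15 = $26,605. Book value $69,510.
Year 2: $79,815 × 4/15 = $21,284. Book value $48,226.
Year 3: $79,815 × 3/15 = $15,963. Book value $32,263.

$15,963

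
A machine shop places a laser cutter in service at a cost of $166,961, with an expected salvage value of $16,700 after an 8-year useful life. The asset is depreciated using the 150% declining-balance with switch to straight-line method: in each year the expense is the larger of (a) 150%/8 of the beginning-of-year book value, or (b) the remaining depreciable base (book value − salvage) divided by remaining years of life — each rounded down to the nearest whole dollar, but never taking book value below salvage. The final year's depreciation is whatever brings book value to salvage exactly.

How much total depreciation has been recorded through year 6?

Depreciable base = $166,961 − $16,700 = $150,261.
Year 1: DB = ⌊$166,961 × 150%/8⌋ = $31,305; SL = ⌊$150,261/8⌋ = $18,782 → take DB $31,305. Book value $135,656.
Year 2: DB = ⌊$135,656 × 150%/8⌋ = $25,435; SL = ⌊$118,956/7⌋ = $16,993 → take DB $25,435. Book value $110,221.
Year 3: DB = ⌊$110,221 × 150%/8⌋ = $20,666; SL = ⌊$93,521/6⌋ = $15,586 → take DB $20,666. Book value $89,555.
Year 4: DB = ⌊$89,555 × 150%/8⌋ = $16,791; SL = ⌊$72,855/5⌋ = $14,571 → take DB $16,791. Book value $72,764.
Year 5: DB = ⌊$72,764 × 150%/8⌋ = $13,643; SL = ⌊$56,064/4⌋ = $14,016 → take SL $14,016. Book value $58,748.
Year 6: DB = ⌊$58,748 × 150%/8⌋ = $11,015; SL = ⌊$42,048/3⌋ = $14,016 → take SL $14,016. Book value $44,732.
Accumulated through year 6 = $166,961 − $44,732 = $122,229.

$122,229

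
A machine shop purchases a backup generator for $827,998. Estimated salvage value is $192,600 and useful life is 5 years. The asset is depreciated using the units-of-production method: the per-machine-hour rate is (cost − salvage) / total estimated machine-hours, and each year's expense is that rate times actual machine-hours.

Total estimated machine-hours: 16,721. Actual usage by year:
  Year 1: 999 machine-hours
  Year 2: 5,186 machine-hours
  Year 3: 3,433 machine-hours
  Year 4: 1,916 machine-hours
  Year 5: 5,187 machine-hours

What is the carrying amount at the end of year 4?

$389,706

Depreciable base = $827,998 − $192,600 = $635,398.
Rate = $635,398 / 16,721 machine-hours = $38 per machine-hour.
Year 1: 999 × $38 = $37,962. Book value $790,036.
Year 2: 5,186 × $38 = $197,068. Book value $592,968.
Year 3: 3,433 × $38 = $130,454. Book value $462,514.
Year 4: 1,916 × $38 = $72,808. Book value $389,706.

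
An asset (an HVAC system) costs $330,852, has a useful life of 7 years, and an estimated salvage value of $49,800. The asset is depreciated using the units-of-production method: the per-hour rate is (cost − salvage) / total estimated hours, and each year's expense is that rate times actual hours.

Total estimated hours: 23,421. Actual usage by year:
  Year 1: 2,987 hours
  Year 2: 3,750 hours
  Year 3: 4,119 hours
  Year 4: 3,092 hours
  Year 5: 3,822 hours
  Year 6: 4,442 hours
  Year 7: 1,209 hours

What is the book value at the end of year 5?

Depreciable base = $330,852 − $49,800 = $281,052.
Rate = $281,052 / 23,421 hours = $12 per hour.
Year 1: 2,987 × $12 = $35,844. Book value $295,008.
Year 2: 3,750 × $12 = $45,000. Book value $250,008.
Year 3: 4,119 × $12 = $49,428. Book value $200,580.
Year 4: 3,092 × $12 = $37,104. Book value $163,476.
Year 5: 3,822 × $12 = $45,864. Book value $117,612.

$117,612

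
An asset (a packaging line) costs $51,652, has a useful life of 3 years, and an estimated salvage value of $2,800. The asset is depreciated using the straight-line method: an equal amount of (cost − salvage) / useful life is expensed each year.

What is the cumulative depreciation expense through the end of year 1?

$16,284

Depreciable base = $51,652 − $2,800 = $48,852.
Annual expense = $48,852 / 3 = $16,284.
End of year 1: book value $35,368.
Accumulated through year 1 = $51,652 − $35,368 = $16,284.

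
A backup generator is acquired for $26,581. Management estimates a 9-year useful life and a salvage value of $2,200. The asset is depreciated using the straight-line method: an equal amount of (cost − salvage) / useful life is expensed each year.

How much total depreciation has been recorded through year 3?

$8,127

Depreciable base = $26,581 − $2,200 = $24,381.
Annual expense = $24,381 / 9 = $2,709.
End of year 1: book value $23,872.
End of year 2: book value $21,163.
End of year 3: book value $18,454.
Accumulated through year 3 = $26,581 − $18,454 = $8,127.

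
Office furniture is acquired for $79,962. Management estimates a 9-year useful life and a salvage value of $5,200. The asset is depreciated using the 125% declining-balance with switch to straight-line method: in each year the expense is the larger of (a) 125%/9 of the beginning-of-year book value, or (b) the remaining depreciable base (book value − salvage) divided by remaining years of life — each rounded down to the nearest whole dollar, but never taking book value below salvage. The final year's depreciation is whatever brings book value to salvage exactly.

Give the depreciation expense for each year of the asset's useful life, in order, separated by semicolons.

Depreciable base = $79,962 − $5,200 = $74,762.
Year 1: DB = ⌊$79,962 × 125%/9⌋ = $11,105; SL = ⌊$74,762/9⌋ = $8,306 → take DB $11,105. Book value $68,857.
Year 2: DB = ⌊$68,857 × 125%/9⌋ = $9,563; SL = ⌊$63,657/8⌋ = $7,957 → take DB $9,563. Book value $59,294.
Year 3: DB = ⌊$59,294 × 125%/9⌋ = $8,235; SL = ⌊$54,094/7⌋ = $7,727 → take DB $8,235. Book value $51,059.
Year 4: DB = ⌊$51,059 × 125%/9⌋ = $7,091; SL = ⌊$45,859/6⌋ = $7,643 → take SL $7,643. Book value $43,416.
Year 5: DB = ⌊$43,416 × 125%/9⌋ = $6,030; SL = ⌊$38,216/5⌋ = $7,643 → take SL $7,643. Book value $35,773.
Year 6: DB = ⌊$35,773 × 125%/9⌋ = $4,968; SL = ⌊$30,573/4⌋ = $7,643 → take SL $7,643. Book value $28,130.
Year 7: DB = ⌊$28,130 × 125%/9⌋ = $3,906; SL = ⌊$22,930/3⌋ = $7,643 → take SL $7,643. Book value $20,487.
Year 8: DB = ⌊$20,487 × 125%/9⌋ = $2,845; SL = ⌊$15,287/2⌋ = $7,643 → take SL $7,643. Book value $12,844.
Year 9 (final): $12,844 − $5,200 = $7,644. Book value $5,200.

$11,105; $9,563; $8,235; $7,643; $7,643; $7,643; $7,643; $7,643; $7,644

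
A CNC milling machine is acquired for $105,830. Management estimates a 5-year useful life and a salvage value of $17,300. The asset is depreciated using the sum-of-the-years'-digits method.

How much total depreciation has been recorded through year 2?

Depreciable base = $105,830 − $17,300 = $88,530.
Sum of the years' digits = 5+4+3+2+1 = 15.
Year 1: $88,530 × 5/15 = $29,510. Book value $76,320.
Year 2: $88,530 × 4/15 = $23,608. Book value $52,712.
Accumulated through year 2 = $105,830 − $52,712 = $53,118.

$53,118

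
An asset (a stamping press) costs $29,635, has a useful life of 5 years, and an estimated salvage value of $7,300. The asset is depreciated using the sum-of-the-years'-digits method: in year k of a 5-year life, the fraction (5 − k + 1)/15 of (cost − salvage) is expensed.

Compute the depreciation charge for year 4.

$2,978

Depreciable base = $29,635 − $7,300 = $22,335.
Sum of the years' digits = 5+4+3+2+1 = 15.
Year 1: $22,335 × 5/15 = $7,445. Book value $22,190.
Year 2: $22,335 × 4/15 = $5,956. Book value $16,234.
Year 3: $22,335 × 3/15 = $4,467. Book value $11,767.
Year 4: $22,335 × 2/15 = $2,978. Book value $8,789.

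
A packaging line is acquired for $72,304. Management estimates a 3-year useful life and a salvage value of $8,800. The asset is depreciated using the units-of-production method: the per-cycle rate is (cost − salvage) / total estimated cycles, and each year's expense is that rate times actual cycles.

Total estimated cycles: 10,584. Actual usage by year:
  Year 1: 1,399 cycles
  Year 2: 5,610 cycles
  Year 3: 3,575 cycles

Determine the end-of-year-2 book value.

$30,250

Depreciable base = $72,304 − $8,800 = $63,504.
Rate = $63,504 / 10,584 cycles = $6 per cycle.
Year 1: 1,399 × $6 = $8,394. Book value $63,910.
Year 2: 5,610 × $6 = $33,660. Book value $30,250.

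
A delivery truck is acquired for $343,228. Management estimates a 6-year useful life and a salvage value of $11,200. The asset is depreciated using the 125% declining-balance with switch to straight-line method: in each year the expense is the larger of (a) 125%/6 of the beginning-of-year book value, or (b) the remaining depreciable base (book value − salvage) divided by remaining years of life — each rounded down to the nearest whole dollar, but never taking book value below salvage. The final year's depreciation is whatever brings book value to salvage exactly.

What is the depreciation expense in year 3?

Depreciable base = $343,228 − $11,200 = $332,028.
Year 1: DB = ⌊$343,228 × 125%/6⌋ = $71,505; SL = ⌊$332,028/6⌋ = $55,338 → take DB $71,505. Book value $271,723.
Year 2: DB = ⌊$271,723 × 125%/6⌋ = $56,608; SL = ⌊$260,523/5⌋ = $52,104 → take DB $56,608. Book value $215,115.
Year 3: DB = ⌊$215,115 × 125%/6⌋ = $44,815; SL = ⌊$203,915/4⌋ = $50,978 → take SL $50,978. Book value $164,137.

$50,978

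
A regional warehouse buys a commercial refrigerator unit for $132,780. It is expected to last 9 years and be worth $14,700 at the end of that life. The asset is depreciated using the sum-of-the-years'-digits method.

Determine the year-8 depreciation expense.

$5,248

Depreciable base = $132,780 − $14,700 = $118,080.
Sum of the years' digits = 9+8+7+6+5+4+3+2+1 = 45.
Year 1: $118,080 × 9/45 = $23,616. Book value $109,164.
Year 2: $118,080 × 8/45 = $20,992. Book value $88,172.
Year 3: $118,080 × 7/45 = $18,368. Book value $69,804.
Year 4: $118,080 × 6/45 = $15,744. Book value $54,060.
Year 5: $118,080 × 5/45 = $13,120. Book value $40,940.
Year 6: $118,080 × 4/45 = $10,496. Book value $30,444.
Year 7: $118,080 × 3/45 = $7,872. Book value $22,572.
Year 8: $118,080 × 2/45 = $5,248. Book value $17,324.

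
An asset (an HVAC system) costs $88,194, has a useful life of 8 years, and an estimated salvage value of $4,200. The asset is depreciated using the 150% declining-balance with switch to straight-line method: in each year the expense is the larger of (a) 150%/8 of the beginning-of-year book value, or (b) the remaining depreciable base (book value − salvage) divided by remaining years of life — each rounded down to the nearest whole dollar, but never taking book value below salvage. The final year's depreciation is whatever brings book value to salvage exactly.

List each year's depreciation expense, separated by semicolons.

Depreciable base = $88,194 − $4,200 = $83,994.
Year 1: DB = ⌊$88,194 × 150%/8⌋ = $16,536; SL = ⌊$83,994/8⌋ = $10,499 → take DB $16,536. Book value $71,658.
Year 2: DB = ⌊$71,658 × 150%/8⌋ = $13,435; SL = ⌊$67,458/7⌋ = $9,636 → take DB $13,435. Book value $58,223.
Year 3: DB = ⌊$58,223 × 150%/8⌋ = $10,916; SL = ⌊$54,023/6⌋ = $9,003 → take DB $10,916. Book value $47,307.
Year 4: DB = ⌊$47,307 × 150%/8⌋ = $8,870; SL = ⌊$43,107/5⌋ = $8,621 → take DB $8,870. Book value $38,437.
Year 5: DB = ⌊$38,437 × 150%/8⌋ = $7,206; SL = ⌊$34,237/4⌋ = $8,559 → take SL $8,559. Book value $29,878.
Year 6: DB = ⌊$29,878 × 150%/8⌋ = $5,602; SL = ⌊$25,678/3⌋ = $8,559 → take SL $8,559. Book value $21,319.
Year 7: DB = ⌊$21,319 × 150%/8⌋ = $3,997; SL = ⌊$17,119/2⌋ = $8,559 → take SL $8,559. Book value $12,760.
Year 8 (final): $12,760 − $4,200 = $8,560. Book value $4,200.

$16,536; $13,435; $10,916; $8,870; $8,559; $8,559; $8,559; $8,560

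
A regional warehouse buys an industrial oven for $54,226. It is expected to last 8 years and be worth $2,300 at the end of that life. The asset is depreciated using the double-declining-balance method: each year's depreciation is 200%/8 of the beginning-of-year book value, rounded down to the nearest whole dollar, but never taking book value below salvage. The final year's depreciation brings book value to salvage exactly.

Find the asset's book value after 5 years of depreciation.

Depreciable base = $54,226 − $2,300 = $51,926.
Year 1: ⌊$54,226 × 200%/8⌋ = $13,556. Book value $40,670.
Year 2: ⌊$40,670 × 200%/8⌋ = $10,167. Book value $30,503.
Year 3: ⌊$30,503 × 200%/8⌋ = $7,625. Book value $22,878.
Year 4: ⌊$22,878 × 200%/8⌋ = $5,719. Book value $17,159.
Year 5: ⌊$17,159 × 200%/8⌋ = $4,289. Book value $12,870.

$12,870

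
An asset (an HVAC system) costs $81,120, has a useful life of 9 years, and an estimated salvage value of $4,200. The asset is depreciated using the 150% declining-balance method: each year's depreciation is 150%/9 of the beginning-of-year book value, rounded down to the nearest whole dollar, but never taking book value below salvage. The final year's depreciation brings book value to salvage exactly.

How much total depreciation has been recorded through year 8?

$62,253

Depreciable base = $81,120 − $4,200 = $76,920.
Year 1: ⌊$81,120 × 150%/9⌋ = $13,520. Book value $67,600.
Year 2: ⌊$67,600 × 150%/9⌋ = $11,266. Book value $56,334.
Year 3: ⌊$56,334 × 150%/9⌋ = $9,389. Book value $46,945.
Year 4: ⌊$46,945 × 150%/9⌋ = $7,824. Book value $39,121.
Year 5: ⌊$39,121 × 150%/9⌋ = $6,520. Book value $32,601.
Year 6: ⌊$32,601 × 150%/9⌋ = $5,433. Book value $27,168.
Year 7: ⌊$27,168 × 150%/9⌋ = $4,528. Book value $22,640.
Year 8: ⌊$22,640 × 150%/9⌋ = $3,773. Book value $18,867.
Accumulated through year 8 = $81,120 − $18,867 = $62,253.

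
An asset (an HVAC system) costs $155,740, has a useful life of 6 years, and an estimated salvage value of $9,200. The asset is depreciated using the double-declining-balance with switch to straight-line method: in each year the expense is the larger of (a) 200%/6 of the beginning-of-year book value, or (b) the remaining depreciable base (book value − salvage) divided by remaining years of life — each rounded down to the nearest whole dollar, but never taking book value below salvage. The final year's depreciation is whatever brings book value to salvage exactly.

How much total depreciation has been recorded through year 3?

$109,594

Depreciable base = $155,740 − $9,200 = $146,540.
Year 1: DB = ⌊$155,740 × 200%/6⌋ = $51,913; SL = ⌊$146,540/6⌋ = $24,423 → take DB $51,913. Book value $103,827.
Year 2: DB = ⌊$103,827 × 200%/6⌋ = $34,609; SL = ⌊$94,627/5⌋ = $18,925 → take DB $34,609. Book value $69,218.
Year 3: DB = ⌊$69,218 × 200%/6⌋ = $23,072; SL = ⌊$60,018/4⌋ = $15,004 → take DB $23,072. Book value $46,146.
Accumulated through year 3 = $155,740 − $46,146 = $109,594.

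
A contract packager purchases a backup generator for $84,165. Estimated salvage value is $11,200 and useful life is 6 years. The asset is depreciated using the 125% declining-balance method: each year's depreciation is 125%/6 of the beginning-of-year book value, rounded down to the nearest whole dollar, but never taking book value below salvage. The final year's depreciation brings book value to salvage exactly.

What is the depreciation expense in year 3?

Depreciable base = $84,165 − $11,200 = $72,965.
Year 1: ⌊$84,165 × 125%/6⌋ = $17,534. Book value $66,631.
Year 2: ⌊$66,631 × 125%/6⌋ = $13,881. Book value $52,750.
Year 3: ⌊$52,750 × 125%/6⌋ = $10,989. Book value $41,761.

$10,989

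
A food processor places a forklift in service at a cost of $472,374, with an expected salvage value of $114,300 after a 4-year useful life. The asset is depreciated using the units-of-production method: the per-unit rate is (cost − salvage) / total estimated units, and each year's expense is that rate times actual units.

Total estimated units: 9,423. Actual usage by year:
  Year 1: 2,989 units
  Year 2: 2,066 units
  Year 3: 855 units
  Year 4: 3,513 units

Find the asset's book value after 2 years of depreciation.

$280,284

Depreciable base = $472,374 − $114,300 = $358,074.
Rate = $358,074 / 9,423 units = $38 per unit.
Year 1: 2,989 × $38 = $113,582. Book value $358,792.
Year 2: 2,066 × $38 = $78,508. Book value $280,284.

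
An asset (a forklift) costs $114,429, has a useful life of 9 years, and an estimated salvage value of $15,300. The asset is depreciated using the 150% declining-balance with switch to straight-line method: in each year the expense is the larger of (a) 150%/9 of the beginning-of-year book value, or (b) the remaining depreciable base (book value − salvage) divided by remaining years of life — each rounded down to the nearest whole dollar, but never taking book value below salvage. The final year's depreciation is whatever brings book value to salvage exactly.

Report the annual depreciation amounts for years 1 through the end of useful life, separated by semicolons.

$19,071; $15,893; $13,244; $11,036; $9,197; $7,672; $7,672; $7,672; $7,672

Depreciable base = $114,429 − $15,300 = $99,129.
Year 1: DB = ⌊$114,429 × 150%/9⌋ = $19,071; SL = ⌊$99,129/9⌋ = $11,014 → take DB $19,071. Book value $95,358.
Year 2: DB = ⌊$95,358 × 150%/9⌋ = $15,893; SL = ⌊$80,058/8⌋ = $10,007 → take DB $15,893. Book value $79,465.
Year 3: DB = ⌊$79,465 × 150%/9⌋ = $13,244; SL = ⌊$64,165/7⌋ = $9,166 → take DB $13,244. Book value $66,221.
Year 4: DB = ⌊$66,221 × 150%/9⌋ = $11,036; SL = ⌊$50,921/6⌋ = $8,486 → take DB $11,036. Book value $55,185.
Year 5: DB = ⌊$55,185 × 150%/9⌋ = $9,197; SL = ⌊$39,885/5⌋ = $7,977 → take DB $9,197. Book value $45,988.
Year 6: DB = ⌊$45,988 × 150%/9⌋ = $7,664; SL = ⌊$30,688/4⌋ = $7,672 → take SL $7,672. Book value $38,316.
Year 7: DB = ⌊$38,316 × 150%/9⌋ = $6,386; SL = ⌊$23,016/3⌋ = $7,672 → take SL $7,672. Book value $30,644.
Year 8: DB = ⌊$30,644 × 150%/9⌋ = $5,107; SL = ⌊$15,344/2⌋ = $7,672 → take SL $7,672. Book value $22,972.
Year 9 (final): $22,972 − $15,300 = $7,672. Book value $15,300.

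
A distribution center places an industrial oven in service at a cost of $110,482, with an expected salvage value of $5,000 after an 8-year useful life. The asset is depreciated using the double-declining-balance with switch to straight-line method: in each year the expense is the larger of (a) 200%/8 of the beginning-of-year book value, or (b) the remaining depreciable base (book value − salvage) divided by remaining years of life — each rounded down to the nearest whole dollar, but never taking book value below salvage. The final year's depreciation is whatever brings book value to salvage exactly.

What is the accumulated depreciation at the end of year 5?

$84,262

Depreciable base = $110,482 − $5,000 = $105,482.
Year 1: DB = ⌊$110,482 × 200%/8⌋ = $27,620; SL = ⌊$105,482/8⌋ = $13,185 → take DB $27,620. Book value $82,862.
Year 2: DB = ⌊$82,862 × 200%/8⌋ = $20,715; SL = ⌊$77,862/7⌋ = $11,123 → take DB $20,715. Book value $62,147.
Year 3: DB = ⌊$62,147 × 200%/8⌋ = $15,536; SL = ⌊$57,147/6⌋ = $9,524 → take DB $15,536. Book value $46,611.
Year 4: DB = ⌊$46,611 × 200%/8⌋ = $11,652; SL = ⌊$41,611/5⌋ = $8,322 → take DB $11,652. Book value $34,959.
Year 5: DB = ⌊$34,959 × 200%/8⌋ = $8,739; SL = ⌊$29,959/4⌋ = $7,489 → take DB $8,739. Book value $26,220.
Accumulated through year 5 = $110,482 − $26,220 = $84,262.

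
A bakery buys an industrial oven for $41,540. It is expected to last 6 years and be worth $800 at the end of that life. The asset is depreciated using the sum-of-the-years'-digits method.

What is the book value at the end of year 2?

Depreciable base = $41,540 − $800 = $40,740.
Sum of the years' digits = 6+5+4+3+2+1 = 21.
Year 1: $40,740 × 6/21 = $11,640. Book value $29,900.
Year 2: $40,740 × 5/21 = $9,700. Book value $20,200.

$20,200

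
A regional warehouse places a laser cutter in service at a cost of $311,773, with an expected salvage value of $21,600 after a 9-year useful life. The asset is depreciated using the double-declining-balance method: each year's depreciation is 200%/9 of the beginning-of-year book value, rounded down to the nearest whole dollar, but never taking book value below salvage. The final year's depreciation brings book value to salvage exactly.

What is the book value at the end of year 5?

$88,741

Depreciable base = $311,773 − $21,600 = $290,173.
Year 1: ⌊$311,773 × 200%/9⌋ = $69,282. Book value $242,491.
Year 2: ⌊$242,491 × 200%/9⌋ = $53,886. Book value $188,605.
Year 3: ⌊$188,605 × 200%/9⌋ = $41,912. Book value $146,693.
Year 4: ⌊$146,693 × 200%/9⌋ = $32,598. Book value $114,095.
Year 5: ⌊$114,095 × 200%/9⌋ = $25,354. Book value $88,741.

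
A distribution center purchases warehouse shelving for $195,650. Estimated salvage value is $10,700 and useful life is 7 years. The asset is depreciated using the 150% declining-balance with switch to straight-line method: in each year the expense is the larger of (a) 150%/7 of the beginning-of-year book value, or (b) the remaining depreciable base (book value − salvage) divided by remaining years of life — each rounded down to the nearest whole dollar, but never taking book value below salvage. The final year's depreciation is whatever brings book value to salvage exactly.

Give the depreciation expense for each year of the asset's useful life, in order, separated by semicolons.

$41,925; $32,941; $25,882; $21,050; $21,050; $21,051; $21,051

Depreciable base = $195,650 − $10,700 = $184,950.
Year 1: DB = ⌊$195,650 × 150%/7⌋ = $41,925; SL = ⌊$184,950/7⌋ = $26,421 → take DB $41,925. Book value $153,725.
Year 2: DB = ⌊$153,725 × 150%/7⌋ = $32,941; SL = ⌊$143,025/6⌋ = $23,837 → take DB $32,941. Book value $120,784.
Year 3: DB = ⌊$120,784 × 150%/7⌋ = $25,882; SL = ⌊$110,084/5⌋ = $22,016 → take DB $25,882. Book value $94,902.
Year 4: DB = ⌊$94,902 × 150%/7⌋ = $20,336; SL = ⌊$84,202/4⌋ = $21,050 → take SL $21,050. Book value $73,852.
Year 5: DB = ⌊$73,852 × 150%/7⌋ = $15,825; SL = ⌊$63,152/3⌋ = $21,050 → take SL $21,050. Book value $52,802.
Year 6: DB = ⌊$52,802 × 150%/7⌋ = $11,314; SL = ⌊$42,102/2⌋ = $21,051 → take SL $21,051. Book value $31,751.
Year 7 (final): $31,751 − $10,700 = $21,051. Book value $10,700.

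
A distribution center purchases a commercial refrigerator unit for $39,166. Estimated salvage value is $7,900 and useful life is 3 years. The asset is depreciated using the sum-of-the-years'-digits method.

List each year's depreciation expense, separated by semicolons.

$15,633; $10,422; $5,211

Depreciable base = $39,166 − $7,900 = $31,266.
Sum of the years' digits = 3+2+1 = 6.
Year 1: $31,266 × 3/6 = $15,633. Book value $23,533.
Year 2: $31,266 × 2/6 = $10,422. Book value $13,111.
Year 3: $31,266 × 1/6 = $5,211. Book value $7,900.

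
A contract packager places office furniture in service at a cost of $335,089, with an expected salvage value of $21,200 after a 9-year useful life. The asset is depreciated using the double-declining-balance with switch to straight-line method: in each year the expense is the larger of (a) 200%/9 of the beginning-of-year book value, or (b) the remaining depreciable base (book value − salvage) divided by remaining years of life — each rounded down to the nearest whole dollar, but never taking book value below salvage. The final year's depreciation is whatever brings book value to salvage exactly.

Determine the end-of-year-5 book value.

$95,377

Depreciable base = $335,089 − $21,200 = $313,889.
Year 1: DB = ⌊$335,089 × 200%/9⌋ = $74,464; SL = ⌊$313,889/9⌋ = $34,876 → take DB $74,464. Book value $260,625.
Year 2: DB = ⌊$260,625 × 200%/9⌋ = $57,916; SL = ⌊$239,425/8⌋ = $29,928 → take DB $57,916. Book value $202,709.
Year 3: DB = ⌊$202,709 × 200%/9⌋ = $45,046; SL = ⌊$181,509/7⌋ = $25,929 → take DB $45,046. Book value $157,663.
Year 4: DB = ⌊$157,663 × 200%/9⌋ = $35,036; SL = ⌊$136,463/6⌋ = $22,743 → take DB $35,036. Book value $122,627.
Year 5: DB = ⌊$122,627 × 200%/9⌋ = $27,250; SL = ⌊$101,427/5⌋ = $20,285 → take DB $27,250. Book value $95,377.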